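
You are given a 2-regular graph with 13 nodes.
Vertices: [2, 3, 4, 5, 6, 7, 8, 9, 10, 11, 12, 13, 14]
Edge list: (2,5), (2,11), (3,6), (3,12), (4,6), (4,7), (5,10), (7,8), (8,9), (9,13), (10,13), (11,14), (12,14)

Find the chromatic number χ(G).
Clique number ω(G) = 2 (lower bound: χ ≥ ω).
Odd cycle [7, 4, 6, 3, 12, 14, 11, 2, 5, 10, 13, 9, 8] needs 3 colors (χ ≥ 3).
The coloring below uses 3 colors, so χ(G) = 3.
A valid 3-coloring: color 1: [2, 3, 4, 9, 10, 14]; color 2: [5, 6, 8, 11, 12, 13]; color 3: [7].

χ(G) = 3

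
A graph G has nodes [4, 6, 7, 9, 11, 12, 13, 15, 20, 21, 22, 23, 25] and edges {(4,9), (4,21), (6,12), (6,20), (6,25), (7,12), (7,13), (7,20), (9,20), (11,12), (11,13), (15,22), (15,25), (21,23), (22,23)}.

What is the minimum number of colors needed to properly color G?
χ(G) = 3

Clique number ω(G) = 2 (lower bound: χ ≥ ω).
Odd cycle [6, 20, 9, 4, 21, 23, 22, 15, 25] needs 3 colors (χ ≥ 3).
The coloring below uses 3 colors, so χ(G) = 3.
A valid 3-coloring: color 1: [6, 7, 9, 11, 15, 21]; color 2: [4, 12, 13, 20, 23, 25]; color 3: [22].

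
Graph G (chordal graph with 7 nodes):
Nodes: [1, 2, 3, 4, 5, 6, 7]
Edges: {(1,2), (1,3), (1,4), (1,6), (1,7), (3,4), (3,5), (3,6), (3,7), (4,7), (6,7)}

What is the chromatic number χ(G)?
Clique number ω(G) = 4 (lower bound: χ ≥ ω).
The clique on [1, 3, 4, 7] has size 4, forcing χ ≥ 4, and the coloring below uses 4 colors, so χ(G) = 4.
A valid 4-coloring: color 1: [2, 3]; color 2: [1, 5]; color 3: [7]; color 4: [4, 6].

χ(G) = 4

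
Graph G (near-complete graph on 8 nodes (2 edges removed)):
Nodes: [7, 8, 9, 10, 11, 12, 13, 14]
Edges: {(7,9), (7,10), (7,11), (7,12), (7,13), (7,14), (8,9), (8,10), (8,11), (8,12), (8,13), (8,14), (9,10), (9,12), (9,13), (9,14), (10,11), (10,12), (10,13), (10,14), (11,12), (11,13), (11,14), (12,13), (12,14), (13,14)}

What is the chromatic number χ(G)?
Clique number ω(G) = 6 (lower bound: χ ≥ ω).
The clique on [8, 9, 10, 12, 13, 14] has size 6, forcing χ ≥ 6, and the coloring below uses 6 colors, so χ(G) = 6.
A valid 6-coloring: color 1: [13]; color 2: [12]; color 3: [10]; color 4: [14]; color 5: [9, 11]; color 6: [7, 8].

χ(G) = 6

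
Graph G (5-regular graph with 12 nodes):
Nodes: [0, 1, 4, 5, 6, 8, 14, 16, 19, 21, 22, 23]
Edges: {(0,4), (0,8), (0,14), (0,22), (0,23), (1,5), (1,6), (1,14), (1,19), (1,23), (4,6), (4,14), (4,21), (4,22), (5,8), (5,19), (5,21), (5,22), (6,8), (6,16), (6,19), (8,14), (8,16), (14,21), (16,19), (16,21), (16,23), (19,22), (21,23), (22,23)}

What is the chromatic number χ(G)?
χ(G) = 4

Clique number ω(G) = 3 (lower bound: χ ≥ ω).
Suppose a proper 3-coloring c exists. The clique [0, 4, 14] takes 3 distinct colors; by symmetry let c(0) = 1, c(4) = 2, c(14) = 3.
- Vertex 8: neighbors [0, 14] already have colors [1, 3] ⇒ c(8) = 2.
- Vertex 21: neighbors [4, 14] already have colors [2, 3] ⇒ c(21) = 1.
- Vertex 5: neighbors [21, 8] already have colors [1, 2] ⇒ c(5) = 3.
- Vertex 22: neighbors [0, 4, 5] already have colors [1, 2, 3] — all 3 colors blocked. Contradiction.
The forced assignments end in a contradiction, so G has no proper 3-coloring (χ ≥ 4).
The coloring below uses 4 colors, so χ(G) = 4.
A valid 4-coloring: color 1: [6, 14, 22]; color 2: [8, 19, 21]; color 3: [0, 1, 16]; color 4: [4, 5, 23].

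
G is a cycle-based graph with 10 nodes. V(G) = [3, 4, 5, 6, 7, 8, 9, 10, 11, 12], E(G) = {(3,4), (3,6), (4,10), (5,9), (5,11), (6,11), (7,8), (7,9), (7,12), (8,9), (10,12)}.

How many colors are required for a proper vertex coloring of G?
χ(G) = 3

Clique number ω(G) = 3 (lower bound: χ ≥ ω).
The clique on [7, 8, 9] has size 3, forcing χ ≥ 3, and the coloring below uses 3 colors, so χ(G) = 3.
A valid 3-coloring: color 1: [4, 9, 11, 12]; color 2: [3, 5, 7, 10]; color 3: [6, 8].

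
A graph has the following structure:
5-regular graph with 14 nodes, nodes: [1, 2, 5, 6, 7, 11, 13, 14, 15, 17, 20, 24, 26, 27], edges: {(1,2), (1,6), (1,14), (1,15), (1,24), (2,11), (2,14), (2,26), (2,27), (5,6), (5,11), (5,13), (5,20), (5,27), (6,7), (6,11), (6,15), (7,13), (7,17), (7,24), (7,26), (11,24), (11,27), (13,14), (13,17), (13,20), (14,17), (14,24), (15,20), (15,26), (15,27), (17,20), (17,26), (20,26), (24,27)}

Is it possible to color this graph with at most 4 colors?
A valid 4-coloring: color 1: [1, 7, 11, 20]; color 2: [6, 14, 26, 27]; color 3: [2, 5, 15, 17, 24]; color 4: [13].
(χ(G) = 4 ≤ 4.)

Yes, G is 4-colorable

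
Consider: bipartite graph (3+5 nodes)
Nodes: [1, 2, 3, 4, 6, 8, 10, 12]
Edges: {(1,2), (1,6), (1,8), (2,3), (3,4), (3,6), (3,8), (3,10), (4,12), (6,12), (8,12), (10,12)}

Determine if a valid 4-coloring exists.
A valid 4-coloring: color 1: [1, 3, 12]; color 2: [2, 4, 6, 8, 10].
(χ(G) = 2 ≤ 4.)

Yes, G is 4-colorable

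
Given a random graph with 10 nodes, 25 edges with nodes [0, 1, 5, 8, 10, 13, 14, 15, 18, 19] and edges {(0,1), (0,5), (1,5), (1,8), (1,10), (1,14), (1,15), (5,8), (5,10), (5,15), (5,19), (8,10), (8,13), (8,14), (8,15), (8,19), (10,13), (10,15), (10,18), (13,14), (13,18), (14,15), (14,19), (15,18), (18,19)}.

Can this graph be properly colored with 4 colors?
No, G is not 4-colorable

The clique on vertices [1, 5, 8, 10, 15] has size 5 > 4, so it alone needs 5 colors.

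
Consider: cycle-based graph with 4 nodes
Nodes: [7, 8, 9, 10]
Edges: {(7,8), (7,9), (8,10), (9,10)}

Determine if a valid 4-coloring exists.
Yes, G is 4-colorable

A valid 4-coloring: color 1: [7, 10]; color 2: [8, 9].
(χ(G) = 2 ≤ 4.)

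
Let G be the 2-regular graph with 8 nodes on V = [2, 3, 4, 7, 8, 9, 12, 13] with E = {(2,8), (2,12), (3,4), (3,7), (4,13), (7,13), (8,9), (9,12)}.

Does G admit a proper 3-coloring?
Yes, G is 3-colorable

A valid 3-coloring: color 1: [2, 3, 9, 13]; color 2: [4, 7, 8, 12].
(χ(G) = 2 ≤ 3.)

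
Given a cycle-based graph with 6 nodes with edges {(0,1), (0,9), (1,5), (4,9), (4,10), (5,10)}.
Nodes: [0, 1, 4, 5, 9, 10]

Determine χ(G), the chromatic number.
Clique number ω(G) = 2 (lower bound: χ ≥ ω).
The graph is bipartite (no odd cycle), so 2 colors suffice: χ(G) = 2.
A valid 2-coloring: color 1: [1, 9, 10]; color 2: [0, 4, 5].

χ(G) = 2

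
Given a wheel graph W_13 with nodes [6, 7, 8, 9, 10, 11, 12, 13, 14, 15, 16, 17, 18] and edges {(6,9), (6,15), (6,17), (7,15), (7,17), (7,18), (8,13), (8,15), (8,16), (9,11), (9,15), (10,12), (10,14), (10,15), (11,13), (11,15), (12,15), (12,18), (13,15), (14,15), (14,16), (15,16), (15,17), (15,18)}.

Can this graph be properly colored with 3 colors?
Yes, G is 3-colorable

A valid 3-coloring: color 1: [15]; color 2: [9, 10, 13, 16, 17, 18]; color 3: [6, 7, 8, 11, 12, 14].
(χ(G) = 3 ≤ 3.)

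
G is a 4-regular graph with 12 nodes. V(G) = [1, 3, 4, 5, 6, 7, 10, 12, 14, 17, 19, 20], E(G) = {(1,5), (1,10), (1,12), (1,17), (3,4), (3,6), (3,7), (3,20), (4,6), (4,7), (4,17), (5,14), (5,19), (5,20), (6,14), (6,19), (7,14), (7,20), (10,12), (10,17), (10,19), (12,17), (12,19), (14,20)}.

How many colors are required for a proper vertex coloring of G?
χ(G) = 4

Clique number ω(G) = 4 (lower bound: χ ≥ ω).
The clique on [1, 10, 12, 17] has size 4, forcing χ ≥ 4, and the coloring below uses 4 colors, so χ(G) = 4.
A valid 4-coloring: color 1: [4, 5, 10]; color 2: [3, 14, 17, 19]; color 3: [6, 7, 12]; color 4: [1, 20].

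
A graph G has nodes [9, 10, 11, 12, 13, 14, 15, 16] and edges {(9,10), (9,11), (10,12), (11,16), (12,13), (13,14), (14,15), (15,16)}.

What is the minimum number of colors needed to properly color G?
Clique number ω(G) = 2 (lower bound: χ ≥ ω).
The graph is bipartite (no odd cycle), so 2 colors suffice: χ(G) = 2.
A valid 2-coloring: color 1: [9, 12, 14, 16]; color 2: [10, 11, 13, 15].

χ(G) = 2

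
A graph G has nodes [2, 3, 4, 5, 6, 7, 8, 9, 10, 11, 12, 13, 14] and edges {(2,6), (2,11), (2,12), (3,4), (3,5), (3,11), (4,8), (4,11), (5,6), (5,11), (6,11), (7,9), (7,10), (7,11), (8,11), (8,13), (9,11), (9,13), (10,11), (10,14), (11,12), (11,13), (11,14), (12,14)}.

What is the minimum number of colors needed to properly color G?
Clique number ω(G) = 3 (lower bound: χ ≥ ω).
The clique on [2, 11, 12] has size 3, forcing χ ≥ 3, and the coloring below uses 3 colors, so χ(G) = 3.
A valid 3-coloring: color 1: [11]; color 2: [3, 6, 8, 9, 10, 12]; color 3: [2, 4, 5, 7, 13, 14].

χ(G) = 3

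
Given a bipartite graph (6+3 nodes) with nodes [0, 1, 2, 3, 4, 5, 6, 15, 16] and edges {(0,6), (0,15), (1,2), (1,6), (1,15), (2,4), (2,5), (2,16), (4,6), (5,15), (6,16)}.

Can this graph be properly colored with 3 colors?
Yes, G is 3-colorable

A valid 3-coloring: color 1: [2, 3, 6, 15]; color 2: [0, 1, 4, 5, 16].
(χ(G) = 2 ≤ 3.)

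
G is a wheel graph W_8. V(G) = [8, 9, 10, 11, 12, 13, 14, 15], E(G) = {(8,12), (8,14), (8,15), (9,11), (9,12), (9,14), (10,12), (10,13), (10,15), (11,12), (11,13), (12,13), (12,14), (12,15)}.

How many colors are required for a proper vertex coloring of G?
Clique number ω(G) = 3 (lower bound: χ ≥ ω).
Odd cycle [14, 8, 15, 10, 13, 11, 9] needs 3 colors (χ ≥ 3).
Vertex 12 is adjacent to every vertex of [8, 9, 10, 11, 13, 14, 15], which already need 3 colors among themselves, so 12 needs a new color (χ ≥ 4).
The coloring below uses 4 colors, so χ(G) = 4.
A valid 4-coloring: color 1: [12]; color 2: [11, 14, 15]; color 3: [8, 9, 10]; color 4: [13].

χ(G) = 4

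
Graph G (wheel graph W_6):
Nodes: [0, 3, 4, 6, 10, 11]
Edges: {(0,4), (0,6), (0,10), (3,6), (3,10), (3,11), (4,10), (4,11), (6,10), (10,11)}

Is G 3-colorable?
Odd cycle [3, 6, 0, 4, 11] needs 3 colors (χ ≥ 3).
Vertex 10 is adjacent to every vertex of [0, 3, 4, 6, 11], which already need 3 colors among themselves, so 10 needs a new color (χ ≥ 4).
Hence χ(G) ≥ 4 > 3, so no proper 3-coloring exists.

No, G is not 3-colorable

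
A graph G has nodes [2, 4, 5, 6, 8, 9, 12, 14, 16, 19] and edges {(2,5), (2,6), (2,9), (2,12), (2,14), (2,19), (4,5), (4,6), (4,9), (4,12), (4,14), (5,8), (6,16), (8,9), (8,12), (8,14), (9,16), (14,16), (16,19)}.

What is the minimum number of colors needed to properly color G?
Clique number ω(G) = 2 (lower bound: χ ≥ ω).
The graph is bipartite (no odd cycle), so 2 colors suffice: χ(G) = 2.
A valid 2-coloring: color 1: [2, 4, 8, 16]; color 2: [5, 6, 9, 12, 14, 19].

χ(G) = 2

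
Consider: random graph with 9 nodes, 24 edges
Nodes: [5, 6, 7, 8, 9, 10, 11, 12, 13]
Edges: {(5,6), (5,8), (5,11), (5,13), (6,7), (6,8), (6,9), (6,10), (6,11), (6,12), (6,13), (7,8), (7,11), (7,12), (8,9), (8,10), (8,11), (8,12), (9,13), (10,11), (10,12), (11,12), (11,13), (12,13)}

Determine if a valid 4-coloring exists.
The clique on vertices [6, 8, 10, 11, 12] has size 5 > 4, so it alone needs 5 colors.

No, G is not 4-colorable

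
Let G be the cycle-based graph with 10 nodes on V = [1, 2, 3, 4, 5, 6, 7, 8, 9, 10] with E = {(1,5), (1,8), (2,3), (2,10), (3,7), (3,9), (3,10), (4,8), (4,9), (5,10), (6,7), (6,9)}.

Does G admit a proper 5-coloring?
A valid 5-coloring: color 1: [1, 3, 4, 6]; color 2: [7, 8, 9, 10]; color 3: [2, 5].
(χ(G) = 3 ≤ 5.)

Yes, G is 5-colorable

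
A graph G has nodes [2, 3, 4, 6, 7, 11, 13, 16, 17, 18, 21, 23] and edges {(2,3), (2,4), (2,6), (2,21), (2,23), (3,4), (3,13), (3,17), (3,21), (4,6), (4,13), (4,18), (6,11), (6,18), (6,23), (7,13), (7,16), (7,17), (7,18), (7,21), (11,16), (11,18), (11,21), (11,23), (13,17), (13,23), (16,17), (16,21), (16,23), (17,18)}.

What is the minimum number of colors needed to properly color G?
χ(G) = 4

Clique number ω(G) = 3 (lower bound: χ ≥ ω).
Odd cycle [11, 18, 4, 2, 23] needs 3 colors (χ ≥ 3).
Vertex 6 is adjacent to every vertex of [2, 4, 11, 18, 23], which already need 3 colors among themselves, so 6 needs a new color (χ ≥ 4).
The coloring below uses 4 colors, so χ(G) = 4.
A valid 4-coloring: color 1: [4, 17, 21, 23]; color 2: [2, 7, 11]; color 3: [3, 6, 16]; color 4: [13, 18].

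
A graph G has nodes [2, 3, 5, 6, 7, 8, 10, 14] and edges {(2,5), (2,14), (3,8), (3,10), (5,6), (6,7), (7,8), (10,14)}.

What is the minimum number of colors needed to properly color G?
χ(G) = 2

Clique number ω(G) = 2 (lower bound: χ ≥ ω).
The graph is bipartite (no odd cycle), so 2 colors suffice: χ(G) = 2.
A valid 2-coloring: color 1: [3, 5, 7, 14]; color 2: [2, 6, 8, 10].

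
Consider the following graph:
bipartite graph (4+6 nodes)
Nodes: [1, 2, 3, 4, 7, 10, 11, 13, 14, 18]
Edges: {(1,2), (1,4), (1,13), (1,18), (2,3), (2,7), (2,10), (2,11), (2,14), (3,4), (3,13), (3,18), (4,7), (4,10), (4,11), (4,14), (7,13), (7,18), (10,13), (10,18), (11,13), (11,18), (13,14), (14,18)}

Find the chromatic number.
χ(G) = 2

Clique number ω(G) = 2 (lower bound: χ ≥ ω).
The graph is bipartite (no odd cycle), so 2 colors suffice: χ(G) = 2.
A valid 2-coloring: color 1: [2, 4, 13, 18]; color 2: [1, 3, 7, 10, 11, 14].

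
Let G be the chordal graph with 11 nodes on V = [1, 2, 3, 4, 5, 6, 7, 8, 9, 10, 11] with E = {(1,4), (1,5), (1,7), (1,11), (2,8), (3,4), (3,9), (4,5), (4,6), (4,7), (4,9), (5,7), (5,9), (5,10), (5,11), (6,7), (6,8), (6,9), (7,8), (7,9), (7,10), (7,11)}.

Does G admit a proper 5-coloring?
A valid 5-coloring: color 1: [2, 3, 7]; color 2: [4, 8, 10, 11]; color 3: [5, 6]; color 4: [1, 9].
(χ(G) = 4 ≤ 5.)

Yes, G is 5-colorable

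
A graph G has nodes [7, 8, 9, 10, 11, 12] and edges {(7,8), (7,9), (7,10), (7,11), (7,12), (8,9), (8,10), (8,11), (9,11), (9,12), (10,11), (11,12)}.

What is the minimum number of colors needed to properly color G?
Clique number ω(G) = 4 (lower bound: χ ≥ ω).
The clique on [7, 8, 9, 11] has size 4, forcing χ ≥ 4, and the coloring below uses 4 colors, so χ(G) = 4.
A valid 4-coloring: color 1: [11]; color 2: [7]; color 3: [9, 10]; color 4: [8, 12].

χ(G) = 4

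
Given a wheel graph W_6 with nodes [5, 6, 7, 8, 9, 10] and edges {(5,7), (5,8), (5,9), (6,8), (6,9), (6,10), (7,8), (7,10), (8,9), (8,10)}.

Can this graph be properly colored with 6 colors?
Yes, G is 6-colorable

A valid 6-coloring: color 1: [8]; color 2: [7, 9]; color 3: [5, 10]; color 4: [6].
(χ(G) = 4 ≤ 6.)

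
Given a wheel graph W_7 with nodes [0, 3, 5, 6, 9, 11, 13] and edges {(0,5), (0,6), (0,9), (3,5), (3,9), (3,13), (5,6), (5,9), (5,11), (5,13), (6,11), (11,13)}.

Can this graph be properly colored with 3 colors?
A valid 3-coloring: color 1: [5]; color 2: [0, 3, 11]; color 3: [6, 9, 13].
(χ(G) = 3 ≤ 3.)

Yes, G is 3-colorable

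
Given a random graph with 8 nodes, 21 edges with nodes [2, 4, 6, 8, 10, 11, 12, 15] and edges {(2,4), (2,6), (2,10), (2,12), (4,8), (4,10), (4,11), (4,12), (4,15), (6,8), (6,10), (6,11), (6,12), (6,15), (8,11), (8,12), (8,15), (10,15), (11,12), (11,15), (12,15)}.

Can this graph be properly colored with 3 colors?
No, G is not 3-colorable

The clique on vertices [4, 8, 11, 12, 15] has size 5 > 3, so it alone needs 5 colors.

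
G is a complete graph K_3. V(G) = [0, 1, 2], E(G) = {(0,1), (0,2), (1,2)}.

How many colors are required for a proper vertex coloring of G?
χ(G) = 3

Clique number ω(G) = 3 (lower bound: χ ≥ ω).
The clique on [0, 1, 2] has size 3, forcing χ ≥ 3, and the coloring below uses 3 colors, so χ(G) = 3.
A valid 3-coloring: color 1: [0]; color 2: [1]; color 3: [2].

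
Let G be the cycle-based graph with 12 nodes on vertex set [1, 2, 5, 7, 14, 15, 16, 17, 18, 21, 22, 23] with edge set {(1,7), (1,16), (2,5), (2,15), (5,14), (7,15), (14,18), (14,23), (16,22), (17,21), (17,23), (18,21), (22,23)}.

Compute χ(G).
χ(G) = 3

Clique number ω(G) = 2 (lower bound: χ ≥ ω).
Odd cycle [21, 18, 14, 23, 17] needs 3 colors (χ ≥ 3).
The coloring below uses 3 colors, so χ(G) = 3.
A valid 3-coloring: color 1: [2, 7, 16, 18, 23]; color 2: [1, 14, 15, 21, 22]; color 3: [5, 17].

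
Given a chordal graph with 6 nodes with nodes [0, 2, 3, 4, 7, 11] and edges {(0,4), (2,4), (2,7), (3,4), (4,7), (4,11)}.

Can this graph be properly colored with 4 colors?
Yes, G is 4-colorable

A valid 4-coloring: color 1: [4]; color 2: [0, 2, 3, 11]; color 3: [7].
(χ(G) = 3 ≤ 4.)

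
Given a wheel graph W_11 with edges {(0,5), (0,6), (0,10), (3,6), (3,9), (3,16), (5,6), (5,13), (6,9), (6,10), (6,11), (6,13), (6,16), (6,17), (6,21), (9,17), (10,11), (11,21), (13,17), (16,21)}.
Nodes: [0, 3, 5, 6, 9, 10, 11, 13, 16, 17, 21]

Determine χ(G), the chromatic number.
Clique number ω(G) = 3 (lower bound: χ ≥ ω).
The clique on [0, 6, 10] has size 3, forcing χ ≥ 3, and the coloring below uses 3 colors, so χ(G) = 3.
A valid 3-coloring: color 1: [6]; color 2: [0, 9, 11, 13, 16]; color 3: [3, 5, 10, 17, 21].

χ(G) = 3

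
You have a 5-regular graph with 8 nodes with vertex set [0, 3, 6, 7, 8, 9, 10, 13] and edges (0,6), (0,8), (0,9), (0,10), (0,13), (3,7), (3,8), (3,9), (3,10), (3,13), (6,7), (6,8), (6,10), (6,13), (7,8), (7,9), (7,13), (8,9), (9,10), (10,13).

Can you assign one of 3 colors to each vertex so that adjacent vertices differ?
The clique on vertices [0, 6, 10, 13] has size 4 > 3, so it alone needs 4 colors.

No, G is not 3-colorable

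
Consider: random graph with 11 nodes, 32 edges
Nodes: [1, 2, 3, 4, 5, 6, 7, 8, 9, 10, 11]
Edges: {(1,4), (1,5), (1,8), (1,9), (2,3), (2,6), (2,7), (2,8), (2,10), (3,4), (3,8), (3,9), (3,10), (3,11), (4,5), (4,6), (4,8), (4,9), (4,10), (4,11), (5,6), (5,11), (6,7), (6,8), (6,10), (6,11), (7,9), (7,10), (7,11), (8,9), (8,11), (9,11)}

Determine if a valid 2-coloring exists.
No, G is not 2-colorable

The clique on vertices [3, 4, 8, 9, 11] has size 5 > 2, so it alone needs 5 colors.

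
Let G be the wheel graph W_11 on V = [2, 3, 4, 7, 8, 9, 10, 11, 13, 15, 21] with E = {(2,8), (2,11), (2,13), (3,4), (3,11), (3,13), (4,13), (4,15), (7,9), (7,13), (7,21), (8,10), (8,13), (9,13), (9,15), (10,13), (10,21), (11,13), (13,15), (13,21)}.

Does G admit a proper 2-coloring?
The clique on vertices [2, 8, 13] has size 3 > 2, so it alone needs 3 colors.

No, G is not 2-colorable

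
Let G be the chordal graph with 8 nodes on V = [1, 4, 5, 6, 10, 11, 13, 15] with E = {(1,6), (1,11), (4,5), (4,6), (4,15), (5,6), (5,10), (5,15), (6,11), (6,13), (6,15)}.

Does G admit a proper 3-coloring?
The clique on vertices [4, 5, 6, 15] has size 4 > 3, so it alone needs 4 colors.

No, G is not 3-colorable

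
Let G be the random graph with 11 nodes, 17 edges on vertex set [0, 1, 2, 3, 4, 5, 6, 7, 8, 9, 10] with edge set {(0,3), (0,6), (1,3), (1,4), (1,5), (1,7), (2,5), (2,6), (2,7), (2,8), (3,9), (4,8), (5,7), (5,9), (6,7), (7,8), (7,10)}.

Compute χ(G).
χ(G) = 3

Clique number ω(G) = 3 (lower bound: χ ≥ ω).
The clique on [1, 5, 7] has size 3, forcing χ ≥ 3, and the coloring below uses 3 colors, so χ(G) = 3.
A valid 3-coloring: color 1: [3, 4, 7]; color 2: [0, 1, 2, 9, 10]; color 3: [5, 6, 8].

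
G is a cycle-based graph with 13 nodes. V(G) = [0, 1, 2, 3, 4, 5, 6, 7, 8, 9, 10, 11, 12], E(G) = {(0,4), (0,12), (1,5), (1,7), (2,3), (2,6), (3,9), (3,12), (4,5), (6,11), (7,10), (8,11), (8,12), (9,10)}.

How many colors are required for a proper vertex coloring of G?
χ(G) = 3

Clique number ω(G) = 2 (lower bound: χ ≥ ω).
Odd cycle [10, 9, 3, 12, 0, 4, 5, 1, 7] needs 3 colors (χ ≥ 3).
The coloring below uses 3 colors, so χ(G) = 3.
A valid 3-coloring: color 1: [0, 1, 3, 6, 8, 10]; color 2: [2, 4, 7, 9, 11, 12]; color 3: [5].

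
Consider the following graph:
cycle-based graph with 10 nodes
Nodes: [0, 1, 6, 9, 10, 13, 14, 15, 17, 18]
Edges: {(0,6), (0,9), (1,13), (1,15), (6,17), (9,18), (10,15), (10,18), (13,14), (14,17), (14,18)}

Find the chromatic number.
Clique number ω(G) = 2 (lower bound: χ ≥ ω).
The graph is bipartite (no odd cycle), so 2 colors suffice: χ(G) = 2.
A valid 2-coloring: color 1: [1, 6, 9, 10, 14]; color 2: [0, 13, 15, 17, 18].

χ(G) = 2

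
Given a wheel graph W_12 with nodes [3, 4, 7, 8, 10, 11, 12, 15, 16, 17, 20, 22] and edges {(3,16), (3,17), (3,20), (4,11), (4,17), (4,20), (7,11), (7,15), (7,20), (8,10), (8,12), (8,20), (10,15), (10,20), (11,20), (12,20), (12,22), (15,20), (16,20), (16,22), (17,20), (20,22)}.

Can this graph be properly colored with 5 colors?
A valid 5-coloring: color 1: [20]; color 2: [3, 4, 7, 8, 22]; color 3: [10, 11, 12, 16, 17]; color 4: [15].
(χ(G) = 4 ≤ 5.)

Yes, G is 5-colorable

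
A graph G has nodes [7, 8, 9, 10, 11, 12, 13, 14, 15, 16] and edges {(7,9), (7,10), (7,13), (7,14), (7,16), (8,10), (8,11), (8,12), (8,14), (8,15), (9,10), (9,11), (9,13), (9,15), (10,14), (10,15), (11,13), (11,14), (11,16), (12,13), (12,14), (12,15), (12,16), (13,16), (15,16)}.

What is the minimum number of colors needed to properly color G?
Clique number ω(G) = 3 (lower bound: χ ≥ ω).
Odd cycle [9, 15, 8, 14, 7] needs 3 colors (χ ≥ 3).
Vertex 10 is adjacent to every vertex of [7, 8, 9, 14, 15], which already need 3 colors among themselves, so 10 needs a new color (χ ≥ 4).
The coloring below uses 4 colors, so χ(G) = 4.
A valid 4-coloring: color 1: [13, 14, 15]; color 2: [10, 11, 12]; color 3: [8, 9, 16]; color 4: [7].

χ(G) = 4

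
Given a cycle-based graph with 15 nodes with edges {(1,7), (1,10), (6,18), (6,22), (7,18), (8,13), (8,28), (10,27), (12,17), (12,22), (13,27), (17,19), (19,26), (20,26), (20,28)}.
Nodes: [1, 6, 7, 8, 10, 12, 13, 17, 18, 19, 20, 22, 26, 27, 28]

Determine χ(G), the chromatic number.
χ(G) = 3

Clique number ω(G) = 2 (lower bound: χ ≥ ω).
Odd cycle [7, 1, 10, 27, 13, 8, 28, 20, 26, 19, 17, 12, 22, 6, 18] needs 3 colors (χ ≥ 3).
The coloring below uses 3 colors, so χ(G) = 3.
A valid 3-coloring: color 1: [6, 7, 10, 13, 17, 26, 28]; color 2: [1, 8, 12, 18, 19, 20, 27]; color 3: [22].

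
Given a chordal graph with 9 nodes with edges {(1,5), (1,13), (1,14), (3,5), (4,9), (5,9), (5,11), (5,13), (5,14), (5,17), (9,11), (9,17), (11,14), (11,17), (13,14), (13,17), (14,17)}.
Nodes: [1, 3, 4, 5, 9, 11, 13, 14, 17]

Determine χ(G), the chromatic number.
Clique number ω(G) = 4 (lower bound: χ ≥ ω).
The clique on [5, 9, 11, 17] has size 4, forcing χ ≥ 4, and the coloring below uses 4 colors, so χ(G) = 4.
A valid 4-coloring: color 1: [4, 5]; color 2: [3, 9, 14]; color 3: [1, 17]; color 4: [11, 13].

χ(G) = 4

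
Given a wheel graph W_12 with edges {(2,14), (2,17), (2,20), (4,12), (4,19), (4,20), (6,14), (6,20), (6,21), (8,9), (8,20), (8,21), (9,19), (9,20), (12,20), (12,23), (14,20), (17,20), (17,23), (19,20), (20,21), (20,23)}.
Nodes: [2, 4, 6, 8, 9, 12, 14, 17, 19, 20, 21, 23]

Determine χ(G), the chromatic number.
χ(G) = 4

Clique number ω(G) = 3 (lower bound: χ ≥ ω).
Odd cycle [9, 8, 21, 6, 14, 2, 17, 23, 12, 4, 19] needs 3 colors (χ ≥ 3).
Vertex 20 is adjacent to every vertex of [2, 4, 6, 8, 9, 12, 14, 17, 19, 21, 23], which already need 3 colors among themselves, so 20 needs a new color (χ ≥ 4).
The coloring below uses 4 colors, so χ(G) = 4.
A valid 4-coloring: color 1: [20]; color 2: [4, 9, 14, 17, 21]; color 3: [2, 6, 8, 19, 23]; color 4: [12].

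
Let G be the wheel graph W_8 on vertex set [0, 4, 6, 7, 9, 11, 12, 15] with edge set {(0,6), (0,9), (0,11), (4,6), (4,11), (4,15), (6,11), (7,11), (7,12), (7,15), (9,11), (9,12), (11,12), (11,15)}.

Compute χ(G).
χ(G) = 4

Clique number ω(G) = 3 (lower bound: χ ≥ ω).
Odd cycle [6, 0, 9, 12, 7, 15, 4] needs 3 colors (χ ≥ 3).
Vertex 11 is adjacent to every vertex of [0, 4, 6, 7, 9, 12, 15], which already need 3 colors among themselves, so 11 needs a new color (χ ≥ 4).
The coloring below uses 4 colors, so χ(G) = 4.
A valid 4-coloring: color 1: [11]; color 2: [6, 9, 15]; color 3: [0, 4, 12]; color 4: [7].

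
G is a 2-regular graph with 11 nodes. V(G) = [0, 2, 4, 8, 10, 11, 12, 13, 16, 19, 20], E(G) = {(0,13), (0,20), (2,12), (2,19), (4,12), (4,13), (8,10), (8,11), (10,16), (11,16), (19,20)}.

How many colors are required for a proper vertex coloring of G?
χ(G) = 3

Clique number ω(G) = 2 (lower bound: χ ≥ ω).
Odd cycle [0, 13, 4, 12, 2, 19, 20] needs 3 colors (χ ≥ 3).
The coloring below uses 3 colors, so χ(G) = 3.
A valid 3-coloring: color 1: [0, 4, 8, 16, 19]; color 2: [2, 10, 11, 13, 20]; color 3: [12].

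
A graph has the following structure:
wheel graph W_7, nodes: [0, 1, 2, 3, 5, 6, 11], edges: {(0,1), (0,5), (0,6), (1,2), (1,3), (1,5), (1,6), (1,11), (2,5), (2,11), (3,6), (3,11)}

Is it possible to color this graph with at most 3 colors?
A valid 3-coloring: color 1: [1]; color 2: [0, 2, 3]; color 3: [5, 6, 11].
(χ(G) = 3 ≤ 3.)

Yes, G is 3-colorable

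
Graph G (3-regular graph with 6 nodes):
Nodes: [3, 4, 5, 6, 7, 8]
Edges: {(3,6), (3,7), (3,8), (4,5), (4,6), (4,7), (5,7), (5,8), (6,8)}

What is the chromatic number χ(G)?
χ(G) = 3

Clique number ω(G) = 3 (lower bound: χ ≥ ω).
The clique on [3, 6, 8] has size 3, forcing χ ≥ 3, and the coloring below uses 3 colors, so χ(G) = 3.
A valid 3-coloring: color 1: [3, 4]; color 2: [5, 6]; color 3: [7, 8].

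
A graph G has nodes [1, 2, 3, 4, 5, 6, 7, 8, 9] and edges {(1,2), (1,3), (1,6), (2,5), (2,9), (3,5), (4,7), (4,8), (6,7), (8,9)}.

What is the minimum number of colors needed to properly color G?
χ(G) = 3

Clique number ω(G) = 2 (lower bound: χ ≥ ω).
Odd cycle [6, 1, 2, 9, 8, 4, 7] needs 3 colors (χ ≥ 3).
The coloring below uses 3 colors, so χ(G) = 3.
A valid 3-coloring: color 1: [1, 5, 7, 9]; color 2: [2, 3, 4, 6]; color 3: [8].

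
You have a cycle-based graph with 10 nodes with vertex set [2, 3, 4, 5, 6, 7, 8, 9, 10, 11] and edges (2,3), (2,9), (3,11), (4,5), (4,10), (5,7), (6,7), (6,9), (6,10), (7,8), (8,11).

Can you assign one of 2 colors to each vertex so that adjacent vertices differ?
Odd cycle [8, 11, 3, 2, 9, 6, 7] needs 3 colors (χ ≥ 3).
Hence χ(G) ≥ 3 > 2, so no proper 2-coloring exists.

No, G is not 2-colorable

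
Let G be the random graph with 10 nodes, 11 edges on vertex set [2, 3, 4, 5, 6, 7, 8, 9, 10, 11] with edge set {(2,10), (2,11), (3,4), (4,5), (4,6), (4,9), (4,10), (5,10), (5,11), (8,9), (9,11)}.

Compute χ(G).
Clique number ω(G) = 3 (lower bound: χ ≥ ω).
The clique on [4, 5, 10] has size 3, forcing χ ≥ 3, and the coloring below uses 3 colors, so χ(G) = 3.
A valid 3-coloring: color 1: [4, 7, 8, 11]; color 2: [2, 3, 5, 6, 9]; color 3: [10].

χ(G) = 3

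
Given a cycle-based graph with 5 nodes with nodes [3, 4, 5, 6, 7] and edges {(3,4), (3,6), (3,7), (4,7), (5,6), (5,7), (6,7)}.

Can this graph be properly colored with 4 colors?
Yes, G is 4-colorable

A valid 4-coloring: color 1: [7]; color 2: [4, 6]; color 3: [3, 5].
(χ(G) = 3 ≤ 4.)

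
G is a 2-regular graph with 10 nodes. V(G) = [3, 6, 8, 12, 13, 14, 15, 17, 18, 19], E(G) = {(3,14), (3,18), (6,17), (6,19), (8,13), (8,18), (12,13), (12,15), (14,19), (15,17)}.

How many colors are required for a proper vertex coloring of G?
χ(G) = 2

Clique number ω(G) = 2 (lower bound: χ ≥ ω).
The graph is bipartite (no odd cycle), so 2 colors suffice: χ(G) = 2.
A valid 2-coloring: color 1: [6, 13, 14, 15, 18]; color 2: [3, 8, 12, 17, 19].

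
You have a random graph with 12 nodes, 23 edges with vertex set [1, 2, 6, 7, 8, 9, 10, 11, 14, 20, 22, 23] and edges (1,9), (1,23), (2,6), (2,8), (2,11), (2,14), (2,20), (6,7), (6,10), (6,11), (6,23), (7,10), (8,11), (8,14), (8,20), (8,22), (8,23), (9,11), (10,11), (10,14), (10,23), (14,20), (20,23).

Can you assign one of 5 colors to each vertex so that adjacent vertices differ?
Yes, G is 5-colorable

A valid 5-coloring: color 1: [6, 8, 9]; color 2: [1, 7, 11, 20, 22]; color 3: [2, 10]; color 4: [14, 23].
(χ(G) = 4 ≤ 5.)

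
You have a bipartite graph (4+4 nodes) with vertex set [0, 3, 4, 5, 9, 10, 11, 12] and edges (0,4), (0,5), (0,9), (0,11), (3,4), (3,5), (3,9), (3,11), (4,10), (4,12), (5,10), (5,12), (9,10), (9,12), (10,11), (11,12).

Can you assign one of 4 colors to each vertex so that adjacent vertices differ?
Yes, G is 4-colorable

A valid 4-coloring: color 1: [0, 3, 10, 12]; color 2: [4, 5, 9, 11].
(χ(G) = 2 ≤ 4.)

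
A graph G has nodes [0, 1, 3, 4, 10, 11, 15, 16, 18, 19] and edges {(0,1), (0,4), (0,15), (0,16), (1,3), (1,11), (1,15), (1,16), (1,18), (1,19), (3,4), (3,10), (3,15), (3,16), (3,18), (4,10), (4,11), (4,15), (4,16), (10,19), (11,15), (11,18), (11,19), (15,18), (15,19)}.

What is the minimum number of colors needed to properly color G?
Clique number ω(G) = 4 (lower bound: χ ≥ ω).
The clique on [1, 11, 15, 18] has size 4, forcing χ ≥ 4, and the coloring below uses 4 colors, so χ(G) = 4.
A valid 4-coloring: color 1: [1, 4]; color 2: [10, 15, 16]; color 3: [0, 3, 11]; color 4: [18, 19].

χ(G) = 4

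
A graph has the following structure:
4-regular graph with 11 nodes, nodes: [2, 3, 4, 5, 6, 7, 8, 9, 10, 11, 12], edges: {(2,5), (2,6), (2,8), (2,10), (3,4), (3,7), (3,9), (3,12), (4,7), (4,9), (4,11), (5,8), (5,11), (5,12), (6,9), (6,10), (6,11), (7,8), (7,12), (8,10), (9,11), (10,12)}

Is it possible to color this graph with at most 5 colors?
A valid 5-coloring: color 1: [5, 7, 9, 10]; color 2: [4, 6, 8, 12]; color 3: [2, 3, 11].
(χ(G) = 3 ≤ 5.)

Yes, G is 5-colorable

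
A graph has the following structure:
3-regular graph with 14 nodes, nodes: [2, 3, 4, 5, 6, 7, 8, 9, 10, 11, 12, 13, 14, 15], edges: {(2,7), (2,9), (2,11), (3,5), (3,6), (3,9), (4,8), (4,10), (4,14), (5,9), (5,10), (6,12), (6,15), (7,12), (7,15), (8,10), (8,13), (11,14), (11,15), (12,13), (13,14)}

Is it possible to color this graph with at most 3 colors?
Yes, G is 3-colorable

A valid 3-coloring: color 1: [2, 3, 10, 12, 14, 15]; color 2: [4, 6, 7, 9, 11, 13]; color 3: [5, 8].
(χ(G) = 3 ≤ 3.)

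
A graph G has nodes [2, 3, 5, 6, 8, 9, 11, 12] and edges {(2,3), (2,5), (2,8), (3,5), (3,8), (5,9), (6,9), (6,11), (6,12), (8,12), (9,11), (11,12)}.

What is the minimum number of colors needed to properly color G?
χ(G) = 3

Clique number ω(G) = 3 (lower bound: χ ≥ ω).
The clique on [2, 3, 8] has size 3, forcing χ ≥ 3, and the coloring below uses 3 colors, so χ(G) = 3.
A valid 3-coloring: color 1: [3, 9, 12]; color 2: [5, 8, 11]; color 3: [2, 6].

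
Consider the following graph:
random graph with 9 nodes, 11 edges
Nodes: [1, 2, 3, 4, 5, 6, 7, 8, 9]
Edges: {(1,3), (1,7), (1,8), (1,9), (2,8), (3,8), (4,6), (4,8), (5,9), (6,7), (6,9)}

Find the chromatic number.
χ(G) = 3

Clique number ω(G) = 3 (lower bound: χ ≥ ω).
The clique on [1, 3, 8] has size 3, forcing χ ≥ 3, and the coloring below uses 3 colors, so χ(G) = 3.
A valid 3-coloring: color 1: [7, 8, 9]; color 2: [1, 2, 5, 6]; color 3: [3, 4].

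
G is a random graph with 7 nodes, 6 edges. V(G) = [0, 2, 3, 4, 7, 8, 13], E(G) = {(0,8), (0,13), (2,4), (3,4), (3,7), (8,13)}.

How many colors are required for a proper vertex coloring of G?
χ(G) = 3

Clique number ω(G) = 3 (lower bound: χ ≥ ω).
The clique on [0, 8, 13] has size 3, forcing χ ≥ 3, and the coloring below uses 3 colors, so χ(G) = 3.
A valid 3-coloring: color 1: [0, 4, 7]; color 2: [2, 3, 13]; color 3: [8].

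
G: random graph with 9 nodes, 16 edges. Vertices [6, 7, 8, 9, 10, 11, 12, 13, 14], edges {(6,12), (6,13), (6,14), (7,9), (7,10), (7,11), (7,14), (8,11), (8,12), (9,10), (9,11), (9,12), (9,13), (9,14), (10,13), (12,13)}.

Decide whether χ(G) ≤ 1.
No, G is not 1-colorable

The clique on vertices [9, 12, 13] has size 3 > 1, so it alone needs 3 colors.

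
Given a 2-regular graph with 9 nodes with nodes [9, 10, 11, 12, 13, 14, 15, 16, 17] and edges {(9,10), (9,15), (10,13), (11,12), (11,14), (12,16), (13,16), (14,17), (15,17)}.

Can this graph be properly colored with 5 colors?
Yes, G is 5-colorable

A valid 5-coloring: color 1: [10, 11, 15, 16]; color 2: [9, 12, 13, 14]; color 3: [17].
(χ(G) = 3 ≤ 5.)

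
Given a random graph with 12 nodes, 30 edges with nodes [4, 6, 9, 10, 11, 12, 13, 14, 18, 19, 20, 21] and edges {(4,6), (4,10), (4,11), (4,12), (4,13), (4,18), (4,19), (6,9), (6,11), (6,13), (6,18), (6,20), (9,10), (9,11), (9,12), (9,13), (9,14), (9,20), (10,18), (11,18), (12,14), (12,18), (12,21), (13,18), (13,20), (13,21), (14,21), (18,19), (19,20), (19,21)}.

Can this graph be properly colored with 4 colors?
Yes, G is 4-colorable

A valid 4-coloring: color 1: [9, 18, 21]; color 2: [4, 14, 20]; color 3: [6, 10, 12, 19]; color 4: [11, 13].
(χ(G) = 4 ≤ 4.)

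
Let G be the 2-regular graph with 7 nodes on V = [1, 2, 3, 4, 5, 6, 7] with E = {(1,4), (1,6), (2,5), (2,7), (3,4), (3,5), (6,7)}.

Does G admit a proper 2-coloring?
No, G is not 2-colorable

Odd cycle [7, 2, 5, 3, 4, 1, 6] needs 3 colors (χ ≥ 3).
Hence χ(G) ≥ 3 > 2, so no proper 2-coloring exists.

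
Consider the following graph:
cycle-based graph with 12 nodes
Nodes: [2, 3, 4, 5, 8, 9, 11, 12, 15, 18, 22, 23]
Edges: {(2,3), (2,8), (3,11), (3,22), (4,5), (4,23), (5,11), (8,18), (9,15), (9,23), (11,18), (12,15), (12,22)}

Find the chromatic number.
χ(G) = 3

Clique number ω(G) = 2 (lower bound: χ ≥ ω).
Odd cycle [2, 8, 18, 11, 3] needs 3 colors (χ ≥ 3).
The coloring below uses 3 colors, so χ(G) = 3.
A valid 3-coloring: color 1: [3, 5, 8, 9, 12]; color 2: [2, 11, 15, 22, 23]; color 3: [4, 18].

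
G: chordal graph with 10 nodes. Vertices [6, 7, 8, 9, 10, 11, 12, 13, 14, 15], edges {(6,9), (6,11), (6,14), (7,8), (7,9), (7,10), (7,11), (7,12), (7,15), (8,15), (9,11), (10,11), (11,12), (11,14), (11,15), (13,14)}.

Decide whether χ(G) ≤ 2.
No, G is not 2-colorable

The clique on vertices [7, 8, 15] has size 3 > 2, so it alone needs 3 colors.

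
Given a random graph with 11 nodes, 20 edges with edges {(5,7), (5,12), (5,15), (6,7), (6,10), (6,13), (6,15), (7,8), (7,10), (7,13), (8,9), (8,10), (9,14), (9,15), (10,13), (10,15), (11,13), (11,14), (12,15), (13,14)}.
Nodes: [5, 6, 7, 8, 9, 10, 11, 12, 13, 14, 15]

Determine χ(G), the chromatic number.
Clique number ω(G) = 4 (lower bound: χ ≥ ω).
The clique on [6, 7, 10, 13] has size 4, forcing χ ≥ 4, and the coloring below uses 4 colors, so χ(G) = 4.
A valid 4-coloring: color 1: [7, 14, 15]; color 2: [5, 8, 13]; color 3: [9, 10, 11, 12]; color 4: [6].

χ(G) = 4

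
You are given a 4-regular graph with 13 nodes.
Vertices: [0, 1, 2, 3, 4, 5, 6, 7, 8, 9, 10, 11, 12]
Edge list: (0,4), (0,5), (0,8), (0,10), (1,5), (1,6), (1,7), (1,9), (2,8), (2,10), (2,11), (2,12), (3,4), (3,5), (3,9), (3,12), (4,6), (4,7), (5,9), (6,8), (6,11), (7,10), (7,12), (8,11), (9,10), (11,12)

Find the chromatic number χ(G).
χ(G) = 3

Clique number ω(G) = 3 (lower bound: χ ≥ ω).
The clique on [1, 5, 9] has size 3, forcing χ ≥ 3, and the coloring below uses 3 colors, so χ(G) = 3.
A valid 3-coloring: color 1: [4, 5, 8, 10, 12]; color 2: [0, 2, 6, 7, 9]; color 3: [1, 3, 11].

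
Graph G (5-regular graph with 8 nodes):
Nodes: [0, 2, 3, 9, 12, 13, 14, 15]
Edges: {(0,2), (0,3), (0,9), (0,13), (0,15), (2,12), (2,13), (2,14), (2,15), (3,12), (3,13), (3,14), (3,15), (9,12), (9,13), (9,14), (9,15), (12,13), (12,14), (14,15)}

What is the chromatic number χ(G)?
χ(G) = 4

Clique number ω(G) = 3 (lower bound: χ ≥ ω).
Odd cycle [13, 0, 15, 14, 12] needs 3 colors (χ ≥ 3).
Vertex 2 is adjacent to every vertex of [0, 12, 13, 14, 15], which already need 3 colors among themselves, so 2 needs a new color (χ ≥ 4).
The coloring below uses 4 colors, so χ(G) = 4.
A valid 4-coloring: color 1: [2, 3, 9]; color 2: [0, 14]; color 3: [12, 15]; color 4: [13].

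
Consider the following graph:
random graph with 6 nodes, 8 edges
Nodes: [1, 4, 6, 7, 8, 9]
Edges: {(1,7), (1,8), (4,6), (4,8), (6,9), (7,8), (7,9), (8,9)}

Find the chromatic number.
Clique number ω(G) = 3 (lower bound: χ ≥ ω).
The clique on [1, 7, 8] has size 3, forcing χ ≥ 3, and the coloring below uses 3 colors, so χ(G) = 3.
A valid 3-coloring: color 1: [6, 8]; color 2: [4, 7]; color 3: [1, 9].

χ(G) = 3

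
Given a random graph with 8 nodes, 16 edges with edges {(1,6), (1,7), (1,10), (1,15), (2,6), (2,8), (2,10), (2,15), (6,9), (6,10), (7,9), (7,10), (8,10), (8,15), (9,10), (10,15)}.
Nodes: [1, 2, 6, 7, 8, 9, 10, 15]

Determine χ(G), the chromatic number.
χ(G) = 4

Clique number ω(G) = 4 (lower bound: χ ≥ ω).
The clique on [2, 8, 10, 15] has size 4, forcing χ ≥ 4, and the coloring below uses 4 colors, so χ(G) = 4.
A valid 4-coloring: color 1: [10]; color 2: [1, 2, 9]; color 3: [6, 7, 15]; color 4: [8].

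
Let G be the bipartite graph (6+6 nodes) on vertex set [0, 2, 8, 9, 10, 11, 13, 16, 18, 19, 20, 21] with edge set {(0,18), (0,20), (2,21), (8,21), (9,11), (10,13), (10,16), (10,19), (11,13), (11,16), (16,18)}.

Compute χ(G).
Clique number ω(G) = 2 (lower bound: χ ≥ ω).
The graph is bipartite (no odd cycle), so 2 colors suffice: χ(G) = 2.
A valid 2-coloring: color 1: [10, 11, 18, 20, 21]; color 2: [0, 2, 8, 9, 13, 16, 19].

χ(G) = 2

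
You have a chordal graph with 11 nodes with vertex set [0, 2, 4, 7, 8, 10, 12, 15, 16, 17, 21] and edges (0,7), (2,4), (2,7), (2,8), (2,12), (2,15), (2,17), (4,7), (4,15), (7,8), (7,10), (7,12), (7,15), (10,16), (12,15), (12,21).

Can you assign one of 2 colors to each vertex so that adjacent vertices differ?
No, G is not 2-colorable

The clique on vertices [2, 4, 7, 15] has size 4 > 2, so it alone needs 4 colors.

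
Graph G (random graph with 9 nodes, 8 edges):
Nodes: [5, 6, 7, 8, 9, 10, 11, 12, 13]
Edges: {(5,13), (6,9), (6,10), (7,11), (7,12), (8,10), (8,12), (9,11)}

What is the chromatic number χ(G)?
χ(G) = 3

Clique number ω(G) = 2 (lower bound: χ ≥ ω).
Odd cycle [12, 7, 11, 9, 6, 10, 8] needs 3 colors (χ ≥ 3).
The coloring below uses 3 colors, so χ(G) = 3.
A valid 3-coloring: color 1: [5, 10, 11, 12]; color 2: [7, 8, 9, 13]; color 3: [6].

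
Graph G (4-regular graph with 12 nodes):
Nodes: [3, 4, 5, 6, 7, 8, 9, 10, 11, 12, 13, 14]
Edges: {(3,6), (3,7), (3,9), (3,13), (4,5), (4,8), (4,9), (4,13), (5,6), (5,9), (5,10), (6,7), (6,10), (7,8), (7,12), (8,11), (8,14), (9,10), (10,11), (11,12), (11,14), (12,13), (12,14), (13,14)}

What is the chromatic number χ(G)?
χ(G) = 3

Clique number ω(G) = 3 (lower bound: χ ≥ ω).
The clique on [3, 6, 7] has size 3, forcing χ ≥ 3, and the coloring below uses 3 colors, so χ(G) = 3.
A valid 3-coloring: color 1: [6, 8, 9, 12]; color 2: [3, 4, 10, 14]; color 3: [5, 7, 11, 13].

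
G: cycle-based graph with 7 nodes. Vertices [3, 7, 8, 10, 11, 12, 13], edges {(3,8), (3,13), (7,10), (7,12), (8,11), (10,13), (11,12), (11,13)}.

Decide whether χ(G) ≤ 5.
Yes, G is 5-colorable

A valid 5-coloring: color 1: [3, 7, 11]; color 2: [8, 12, 13]; color 3: [10].
(χ(G) = 3 ≤ 5.)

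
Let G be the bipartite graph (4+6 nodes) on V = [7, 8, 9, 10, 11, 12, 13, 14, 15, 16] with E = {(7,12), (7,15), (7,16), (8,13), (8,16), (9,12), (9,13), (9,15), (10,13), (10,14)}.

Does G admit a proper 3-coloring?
A valid 3-coloring: color 1: [7, 8, 9, 10, 11]; color 2: [12, 13, 14, 15, 16].
(χ(G) = 2 ≤ 3.)

Yes, G is 3-colorable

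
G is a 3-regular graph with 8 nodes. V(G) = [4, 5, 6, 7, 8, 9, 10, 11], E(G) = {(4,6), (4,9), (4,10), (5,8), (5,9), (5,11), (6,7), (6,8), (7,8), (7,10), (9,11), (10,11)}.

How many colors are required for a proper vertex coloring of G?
Clique number ω(G) = 3 (lower bound: χ ≥ ω).
The clique on [5, 9, 11] has size 3, forcing χ ≥ 3, and the coloring below uses 3 colors, so χ(G) = 3.
A valid 3-coloring: color 1: [6, 9, 10]; color 2: [4, 5, 7]; color 3: [8, 11].

χ(G) = 3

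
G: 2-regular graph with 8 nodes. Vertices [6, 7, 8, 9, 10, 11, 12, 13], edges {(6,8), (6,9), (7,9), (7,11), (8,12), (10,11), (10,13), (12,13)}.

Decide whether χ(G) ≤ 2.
A valid 2-coloring: color 1: [6, 7, 10, 12]; color 2: [8, 9, 11, 13].
(χ(G) = 2 ≤ 2.)

Yes, G is 2-colorable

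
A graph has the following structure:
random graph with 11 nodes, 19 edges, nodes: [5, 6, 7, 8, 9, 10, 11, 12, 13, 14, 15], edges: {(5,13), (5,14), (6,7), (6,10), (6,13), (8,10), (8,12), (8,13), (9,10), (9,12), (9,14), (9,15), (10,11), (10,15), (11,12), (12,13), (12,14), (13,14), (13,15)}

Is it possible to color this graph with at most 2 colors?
The clique on vertices [9, 10, 15] has size 3 > 2, so it alone needs 3 colors.

No, G is not 2-colorable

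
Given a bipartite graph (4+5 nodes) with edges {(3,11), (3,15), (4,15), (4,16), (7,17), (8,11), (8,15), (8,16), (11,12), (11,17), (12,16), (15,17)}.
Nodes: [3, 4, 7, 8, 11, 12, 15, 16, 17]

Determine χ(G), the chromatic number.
Clique number ω(G) = 2 (lower bound: χ ≥ ω).
The graph is bipartite (no odd cycle), so 2 colors suffice: χ(G) = 2.
A valid 2-coloring: color 1: [7, 11, 15, 16]; color 2: [3, 4, 8, 12, 17].

χ(G) = 2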